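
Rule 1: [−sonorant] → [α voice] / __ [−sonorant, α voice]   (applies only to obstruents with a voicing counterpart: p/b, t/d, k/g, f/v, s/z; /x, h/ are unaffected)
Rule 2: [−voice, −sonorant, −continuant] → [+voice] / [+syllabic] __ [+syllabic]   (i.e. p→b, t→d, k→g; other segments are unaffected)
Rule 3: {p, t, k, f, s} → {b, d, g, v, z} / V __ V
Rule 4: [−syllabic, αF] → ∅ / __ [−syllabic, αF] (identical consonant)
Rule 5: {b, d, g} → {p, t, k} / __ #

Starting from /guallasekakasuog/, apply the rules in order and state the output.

gualazegagazuok

Rule 1 (regressive voicing assimilation): no segment meets the environment; /guallasekakasuog/ is unchanged.
Rule 2 (intervocalic voicing): /k/ is a voiceless stop between vowels /e/ and /a/, so it voices to [g]. /k/ is a voiceless stop between vowels /a/ and /a/, so it voices to [g]. /guallasekakasuog/ → guallasegagasuog.
Rule 3 (intervocalic voicing): /s/ is a voiceless obstruent between vowels /a/ and /e/, so it voices to [z]. /s/ is a voiceless obstruent between vowels /a/ and /u/, so it voices to [z]. /guallasegagasuog/ → guallazegagazuog.
Rule 4 (degemination): /ll/ is a geminate; the first /l/ deletes. /guallazegagazuog/ → gualazegagazuog.
Rule 5 (final devoicing): /g/ is a voiced stop in word-final position, so it devoices to [k]. /gualazegagazuog/ → gualazegagazuok.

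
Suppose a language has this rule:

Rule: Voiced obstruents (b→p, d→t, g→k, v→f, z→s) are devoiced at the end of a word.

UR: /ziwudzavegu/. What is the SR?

ziwudzavegu

No segment of /ziwudzavegu/ meets the structural description of the rule, so the form surfaces unchanged.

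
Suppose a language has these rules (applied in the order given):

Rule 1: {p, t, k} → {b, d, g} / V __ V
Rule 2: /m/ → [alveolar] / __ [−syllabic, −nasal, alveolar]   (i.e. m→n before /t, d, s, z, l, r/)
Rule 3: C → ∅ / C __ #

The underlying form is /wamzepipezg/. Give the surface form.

wanzebibez

Rule 1 (intervocalic voicing): /p/ is a voiceless stop between vowels /e/ and /i/, so it voices to [b]. /p/ is a voiceless stop between vowels /i/ and /e/, so it voices to [b]. /wamzepipezg/ → wamzebibezg.
Rule 2 (nasal place assimilation): /m/ precedes the alveolar consonant /z/, so it assimilates in place to [n]. /wamzebibezg/ → wanzebibezg.
Rule 3 (final cluster simplification): /g/ is the second consonant of a word-final cluster /zg/, so it deletes. /wanzebibezg/ → wanzebibez.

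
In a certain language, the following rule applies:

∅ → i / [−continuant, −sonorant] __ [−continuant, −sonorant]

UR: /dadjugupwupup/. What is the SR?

No segment of /dadjugupwupup/ meets the structural description of the rule, so the form surfaces unchanged.

dadjugupwupup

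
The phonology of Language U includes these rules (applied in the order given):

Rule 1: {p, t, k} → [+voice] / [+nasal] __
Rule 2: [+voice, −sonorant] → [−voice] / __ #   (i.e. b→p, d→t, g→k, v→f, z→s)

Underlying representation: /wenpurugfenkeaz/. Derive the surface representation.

wenburugfengeas

Rule 1 (post-nasal voicing): /p/ is a voiceless stop immediately after the nasal /n/, so it voices to [b]. /k/ is a voiceless stop immediately after the nasal /n/, so it voices to [g]. /wenpurugfenkeaz/ → wenburugfengeaz.
Rule 2 (final devoicing): /z/ is a voiced obstruent in word-final position, so it devoices to [s]. /wenburugfengeaz/ → wenburugfengeas.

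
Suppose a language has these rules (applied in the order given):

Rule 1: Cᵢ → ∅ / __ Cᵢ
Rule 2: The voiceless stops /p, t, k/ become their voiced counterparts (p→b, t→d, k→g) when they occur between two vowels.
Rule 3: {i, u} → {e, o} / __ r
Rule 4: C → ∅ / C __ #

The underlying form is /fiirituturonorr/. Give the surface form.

Rule 1 (degemination): /rr/ is a geminate; the first /r/ deletes. /fiirituturonorr/ → fiirituturonor.
Rule 2 (intervocalic voicing): /t/ is a voiceless stop between vowels /i/ and /u/, so it voices to [d]. /t/ is a voiceless stop between vowels /u/ and /u/, so it voices to [d]. /fiirituturonor/ → fiiriduduronor.
Rule 3 (pre-rhotic lowering): /i/ is a high vowel immediately before /r/, so it lowers to [e]. /u/ is a high vowel immediately before /r/, so it lowers to [o]. /fiiriduduronor/ → fieridudoronor.
Rule 4 (final cluster simplification): no segment meets the environment; /fieridudoronor/ is unchanged.

fieridudoronor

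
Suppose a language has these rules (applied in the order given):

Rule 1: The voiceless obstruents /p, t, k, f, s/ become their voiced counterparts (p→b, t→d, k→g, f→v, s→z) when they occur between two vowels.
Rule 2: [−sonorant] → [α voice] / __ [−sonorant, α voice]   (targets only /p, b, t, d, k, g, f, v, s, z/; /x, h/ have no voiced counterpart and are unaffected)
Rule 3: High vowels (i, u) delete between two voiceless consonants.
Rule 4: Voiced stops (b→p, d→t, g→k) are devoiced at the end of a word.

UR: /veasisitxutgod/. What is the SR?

veazizitxudgot

Rule 1 (intervocalic voicing): /s/ is a voiceless obstruent between vowels /a/ and /i/, so it voices to [z]. /s/ is a voiceless obstruent between vowels /i/ and /i/, so it voices to [z]. /veasisitxutgod/ → veazizitxutgod.
Rule 2 (regressive voicing assimilation): /t/ precedes the voiced obstruent /g/, so it voices to [d] by assimilation. /veazizitxutgod/ → veazizitxudgod.
Rule 3 (high vowel syncope): no segment meets the environment; /veazizitxudgod/ is unchanged.
Rule 4 (final devoicing): /d/ is a voiced stop in word-final position, so it devoices to [t]. /veazizitxudgod/ → veazizitxudgot.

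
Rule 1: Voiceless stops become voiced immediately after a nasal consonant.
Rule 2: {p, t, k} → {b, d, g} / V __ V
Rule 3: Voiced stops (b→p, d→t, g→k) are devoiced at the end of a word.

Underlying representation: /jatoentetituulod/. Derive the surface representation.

jadoendediduulot

Rule 1 (post-nasal voicing): /t/ is a voiceless stop immediately after the nasal /n/, so it voices to [d]. /jatoentetituulod/ → jatoendetituulod.
Rule 2 (intervocalic voicing): /t/ is a voiceless stop between vowels /a/ and /o/, so it voices to [d]. /t/ is a voiceless stop between vowels /e/ and /i/, so it voices to [d]. /t/ is a voiceless stop between vowels /i/ and /u/, so it voices to [d]. /jatoendetituulod/ → jadoendediduulod.
Rule 3 (final devoicing): /d/ is a voiced stop in word-final position, so it devoices to [t]. /jadoendediduulod/ → jadoendediduulot.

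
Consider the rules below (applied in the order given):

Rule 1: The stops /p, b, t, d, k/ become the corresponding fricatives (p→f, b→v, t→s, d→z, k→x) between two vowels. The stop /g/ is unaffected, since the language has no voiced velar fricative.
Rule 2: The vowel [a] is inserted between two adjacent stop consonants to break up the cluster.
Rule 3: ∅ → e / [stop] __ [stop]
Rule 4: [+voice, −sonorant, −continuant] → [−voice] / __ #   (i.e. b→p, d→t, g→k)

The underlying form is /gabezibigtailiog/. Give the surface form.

gavezivigatailiok

Rule 1 (intervocalic spirantization): /b/ is a stop between vowels /a/ and /e/, so it spirantizes to the fricative [v]. /b/ is a stop between vowels /i/ and /i/, so it spirantizes to the fricative [v]. /gabezibigtailiog/ → gavezivigtailiog.
Rule 2 (stop-cluster a-epenthesis): /g/ and /t/ form a stop–stop cluster, so [a] is inserted between them. /gavezivigtailiog/ → gavezivigatailiog.
Rule 3 (stop-cluster e-epenthesis): no segment meets the environment; /gavezivigatailiog/ is unchanged.
Rule 4 (final devoicing): /g/ is a voiced stop in word-final position, so it devoices to [k]. /gavezivigatailiog/ → gavezivigatailiok.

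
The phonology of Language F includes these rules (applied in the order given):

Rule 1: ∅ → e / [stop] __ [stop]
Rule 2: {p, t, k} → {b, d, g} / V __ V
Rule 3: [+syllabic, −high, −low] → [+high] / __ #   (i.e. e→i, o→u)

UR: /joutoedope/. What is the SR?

joudoedobi

Rule 1 (stop-cluster e-epenthesis): no segment meets the environment; /joutoedope/ is unchanged.
Rule 2 (intervocalic voicing): /t/ is a voiceless stop between vowels /u/ and /o/, so it voices to [d]. /p/ is a voiceless stop between vowels /o/ and /e/, so it voices to [b]. /joutoedope/ → joudoedobe.
Rule 3 (final vowel raising): /e/ is a mid vowel in word-final position, so it raises to [i]. /joudoedobe/ → joudoedobi.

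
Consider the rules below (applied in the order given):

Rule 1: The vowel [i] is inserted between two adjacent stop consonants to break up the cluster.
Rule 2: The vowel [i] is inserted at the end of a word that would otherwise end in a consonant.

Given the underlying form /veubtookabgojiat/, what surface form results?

Rule 1 (stop-cluster i-epenthesis): /b/ and /t/ form a stop–stop cluster, so [i] is inserted between them. /b/ and /g/ form a stop–stop cluster, so [i] is inserted between them. /veubtookabgojiat/ → veubitookabigojiat.
Rule 2 (final i-epenthesis): the form ends in the consonant /t/, so [i] is inserted word-finally. /veubitookabigojiat/ → veubitookabigojiati.

veubitookabigojiati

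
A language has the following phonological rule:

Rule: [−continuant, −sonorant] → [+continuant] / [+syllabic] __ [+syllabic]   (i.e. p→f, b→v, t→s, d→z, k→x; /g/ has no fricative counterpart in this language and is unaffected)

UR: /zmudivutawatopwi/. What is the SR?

zmuzivusawasopwi

/d/ is a stop between vowels /u/ and /i/, so it spirantizes to the fricative [z].
/t/ is a stop between vowels /u/ and /a/, so it spirantizes to the fricative [s].
/t/ is a stop between vowels /a/ and /o/, so it spirantizes to the fricative [s].
Surface form: [zmuzivusawasopwi].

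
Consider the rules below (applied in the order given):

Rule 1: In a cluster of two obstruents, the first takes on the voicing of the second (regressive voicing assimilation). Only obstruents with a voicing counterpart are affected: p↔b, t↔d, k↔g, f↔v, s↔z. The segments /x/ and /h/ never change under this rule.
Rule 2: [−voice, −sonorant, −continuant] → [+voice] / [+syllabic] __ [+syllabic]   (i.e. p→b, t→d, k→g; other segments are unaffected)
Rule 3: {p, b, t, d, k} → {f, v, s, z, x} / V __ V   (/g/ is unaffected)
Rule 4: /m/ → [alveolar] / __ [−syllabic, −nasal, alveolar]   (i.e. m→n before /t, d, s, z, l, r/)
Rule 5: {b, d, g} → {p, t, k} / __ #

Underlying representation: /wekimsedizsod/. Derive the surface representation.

weginsezissot

Rule 1 (regressive voicing assimilation): /z/ precedes the voiceless obstruent /s/, so it devoices to [s] by assimilation. /wekimsedizsod/ → wekimsedissod.
Rule 2 (intervocalic voicing): /k/ is a voiceless stop between vowels /e/ and /i/, so it voices to [g]. /wekimsedissod/ → wegimsedissod.
Rule 3 (intervocalic spirantization): /d/ is a stop between vowels /e/ and /i/, so it spirantizes to the fricative [z]. /wegimsedissod/ → wegimsezissod.
Rule 4 (nasal place assimilation): /m/ precedes the alveolar consonant /s/, so it assimilates in place to [n]. /wegimsezissod/ → weginsezissod.
Rule 5 (final devoicing): /d/ is a voiced stop in word-final position, so it devoices to [t]. /weginsezissod/ → weginsezissot.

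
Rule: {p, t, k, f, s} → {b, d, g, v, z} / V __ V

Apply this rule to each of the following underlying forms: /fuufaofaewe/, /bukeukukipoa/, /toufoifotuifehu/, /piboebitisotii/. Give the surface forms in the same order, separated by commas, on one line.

/fuufaofaewe/: /f/ is a voiceless obstruent between vowels /u/ and /a/, so it voices to [v]. /f/ is a voiceless obstruent between vowels /o/ and /a/, so it voices to [v]. → [fuuvaovaewe].
/bukeukukipoa/: /k/ is a voiceless obstruent between vowels /u/ and /e/, so it voices to [g]. /k/ is a voiceless obstruent between vowels /u/ and /u/, so it voices to [g]. /k/ is a voiceless obstruent between vowels /u/ and /i/, so it voices to [g]. /p/ is a voiceless obstruent between vowels /i/ and /o/, so it voices to [b]. → [bugeugugiboa].
/toufoifotuifehu/: /f/ is a voiceless obstruent between vowels /u/ and /o/, so it voices to [v]. /f/ is a voiceless obstruent between vowels /i/ and /o/, so it voices to [v]. /t/ is a voiceless obstruent between vowels /o/ and /u/, so it voices to [d]. /f/ is a voiceless obstruent between vowels /i/ and /e/, so it voices to [v]. → [touvoivoduivehu].
/piboebitisotii/: /t/ is a voiceless obstruent between vowels /i/ and /i/, so it voices to [d]. /s/ is a voiceless obstruent between vowels /i/ and /o/, so it voices to [z]. /t/ is a voiceless obstruent between vowels /o/ and /i/, so it voices to [d]. → [piboebidizodii].

fuuvaovaewe, bugeugugiboa, touvoivoduivehu, piboebidizodii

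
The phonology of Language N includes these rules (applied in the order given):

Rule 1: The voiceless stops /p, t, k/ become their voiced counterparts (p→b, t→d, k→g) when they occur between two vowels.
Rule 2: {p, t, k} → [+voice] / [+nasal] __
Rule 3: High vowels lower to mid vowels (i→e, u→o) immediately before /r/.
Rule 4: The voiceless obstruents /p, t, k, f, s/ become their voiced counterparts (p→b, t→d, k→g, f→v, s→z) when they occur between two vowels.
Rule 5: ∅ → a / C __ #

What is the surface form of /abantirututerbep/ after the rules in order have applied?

abanderududerbepa

Rule 1 (intervocalic voicing): /t/ is a voiceless stop between vowels /u/ and /u/, so it voices to [d]. /t/ is a voiceless stop between vowels /u/ and /e/, so it voices to [d]. /abantirututerbep/ → abantirududerbep.
Rule 2 (post-nasal voicing): /t/ is a voiceless stop immediately after the nasal /n/, so it voices to [d]. /abantirududerbep/ → abandirududerbep.
Rule 3 (pre-rhotic lowering): /i/ is a high vowel immediately before /r/, so it lowers to [e]. /abandirududerbep/ → abanderududerbep.
Rule 4 (intervocalic voicing): no segment meets the environment; /abanderududerbep/ is unchanged.
Rule 5 (final a-epenthesis): the form ends in the consonant /p/, so [a] is inserted word-finally. /abanderududerbep/ → abanderududerbepa.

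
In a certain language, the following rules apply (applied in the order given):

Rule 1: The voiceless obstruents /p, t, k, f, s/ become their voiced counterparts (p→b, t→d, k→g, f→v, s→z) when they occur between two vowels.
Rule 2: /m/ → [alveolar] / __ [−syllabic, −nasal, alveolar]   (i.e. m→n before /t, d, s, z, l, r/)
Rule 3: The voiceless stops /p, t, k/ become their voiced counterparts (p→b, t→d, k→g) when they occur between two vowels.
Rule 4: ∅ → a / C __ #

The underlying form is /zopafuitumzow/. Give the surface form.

zobavuidunzowa

Rule 1 (intervocalic voicing): /p/ is a voiceless obstruent between vowels /o/ and /a/, so it voices to [b]. /f/ is a voiceless obstruent between vowels /a/ and /u/, so it voices to [v]. /t/ is a voiceless obstruent between vowels /i/ and /u/, so it voices to [d]. /zopafuitumzow/ → zobavuidumzow.
Rule 2 (nasal place assimilation): /m/ precedes the alveolar consonant /z/, so it assimilates in place to [n]. /zobavuidumzow/ → zobavuidunzow.
Rule 3 (intervocalic voicing): no segment meets the environment; /zobavuidunzow/ is unchanged.
Rule 4 (final a-epenthesis): the form ends in the consonant /w/, so [a] is inserted word-finally. /zobavuidunzow/ → zobavuidunzowa.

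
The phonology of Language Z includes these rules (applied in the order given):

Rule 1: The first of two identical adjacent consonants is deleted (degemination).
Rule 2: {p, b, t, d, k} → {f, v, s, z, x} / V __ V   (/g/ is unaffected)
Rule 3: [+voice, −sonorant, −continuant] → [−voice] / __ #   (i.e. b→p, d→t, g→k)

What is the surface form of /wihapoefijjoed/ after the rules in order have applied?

wihafoefijoet

Rule 1 (degemination): /jj/ is a geminate; the first /j/ deletes. /wihapoefijjoed/ → wihapoefijoed.
Rule 2 (intervocalic spirantization): /p/ is a stop between vowels /a/ and /o/, so it spirantizes to the fricative [f]. /wihapoefijoed/ → wihafoefijoed.
Rule 3 (final devoicing): /d/ is a voiced stop in word-final position, so it devoices to [t]. /wihafoefijoed/ → wihafoefijoet.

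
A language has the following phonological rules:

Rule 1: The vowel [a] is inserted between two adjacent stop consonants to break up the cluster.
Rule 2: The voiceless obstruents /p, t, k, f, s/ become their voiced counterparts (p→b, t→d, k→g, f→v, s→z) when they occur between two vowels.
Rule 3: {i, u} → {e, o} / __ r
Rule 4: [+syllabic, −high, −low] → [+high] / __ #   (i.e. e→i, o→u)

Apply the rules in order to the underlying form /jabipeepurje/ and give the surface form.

jabibeeborji

Rule 1 (stop-cluster a-epenthesis): no segment meets the environment; /jabipeepurje/ is unchanged.
Rule 2 (intervocalic voicing): /p/ is a voiceless obstruent between vowels /i/ and /e/, so it voices to [b]. /p/ is a voiceless obstruent between vowels /e/ and /u/, so it voices to [b]. /jabipeepurje/ → jabibeeburje.
Rule 3 (pre-rhotic lowering): /u/ is a high vowel immediately before /r/, so it lowers to [o]. /jabibeeburje/ → jabibeeborje.
Rule 4 (final vowel raising): /e/ is a mid vowel in word-final position, so it raises to [i]. /jabibeeborje/ → jabibeeborji.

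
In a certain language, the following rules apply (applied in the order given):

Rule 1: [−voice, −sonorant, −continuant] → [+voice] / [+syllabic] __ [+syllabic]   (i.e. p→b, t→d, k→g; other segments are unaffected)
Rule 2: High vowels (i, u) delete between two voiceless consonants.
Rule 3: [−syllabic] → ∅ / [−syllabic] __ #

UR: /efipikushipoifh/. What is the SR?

efibigushiboif

Rule 1 (intervocalic voicing): /p/ is a voiceless stop between vowels /i/ and /i/, so it voices to [b]. /k/ is a voiceless stop between vowels /i/ and /u/, so it voices to [g]. /p/ is a voiceless stop between vowels /i/ and /o/, so it voices to [b]. /efipikushipoifh/ → efibigushiboifh.
Rule 2 (high vowel syncope): no segment meets the environment; /efibigushiboifh/ is unchanged.
Rule 3 (final cluster simplification): /h/ is the second consonant of a word-final cluster /fh/, so it deletes. /efibigushiboifh/ → efibigushiboif.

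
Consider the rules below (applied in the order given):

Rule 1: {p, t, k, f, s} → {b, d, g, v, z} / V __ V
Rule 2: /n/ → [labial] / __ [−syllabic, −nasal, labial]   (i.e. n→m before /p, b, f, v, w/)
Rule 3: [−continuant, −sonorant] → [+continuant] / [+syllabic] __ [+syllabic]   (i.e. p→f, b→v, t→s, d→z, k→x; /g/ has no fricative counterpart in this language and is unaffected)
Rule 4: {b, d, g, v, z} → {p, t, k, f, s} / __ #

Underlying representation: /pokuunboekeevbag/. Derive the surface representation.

Rule 1 (intervocalic voicing): /k/ is a voiceless obstruent between vowels /o/ and /u/, so it voices to [g]. /k/ is a voiceless obstruent between vowels /e/ and /e/, so it voices to [g]. /pokuunboekeevbag/ → poguunboegeevbag.
Rule 2 (nasal place assimilation): /n/ precedes the labial consonant /b/, so it assimilates in place to [m]. /poguunboegeevbag/ → poguumboegeevbag.
Rule 3 (intervocalic spirantization): no segment meets the environment; /poguumboegeevbag/ is unchanged.
Rule 4 (final devoicing): /g/ is a voiced obstruent in word-final position, so it devoices to [k]. /poguumboegeevbag/ → poguumboegeevbak.

poguumboegeevbak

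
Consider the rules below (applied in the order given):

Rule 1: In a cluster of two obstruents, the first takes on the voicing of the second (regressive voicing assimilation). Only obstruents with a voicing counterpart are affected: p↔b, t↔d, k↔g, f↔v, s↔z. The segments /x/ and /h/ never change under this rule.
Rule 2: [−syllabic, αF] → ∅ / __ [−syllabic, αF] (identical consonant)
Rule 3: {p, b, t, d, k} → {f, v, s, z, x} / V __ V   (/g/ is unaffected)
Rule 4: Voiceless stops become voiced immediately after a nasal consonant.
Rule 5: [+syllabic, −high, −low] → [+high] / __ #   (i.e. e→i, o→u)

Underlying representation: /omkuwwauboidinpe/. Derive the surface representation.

Rule 1 (regressive voicing assimilation): no segment meets the environment; /omkuwwauboidinpe/ is unchanged.
Rule 2 (degemination): /ww/ is a geminate; the first /w/ deletes. /omkuwwauboidinpe/ → omkuwauboidinpe.
Rule 3 (intervocalic spirantization): /b/ is a stop between vowels /u/ and /o/, so it spirantizes to the fricative [v]. /d/ is a stop between vowels /i/ and /i/, so it spirantizes to the fricative [z]. /omkuwauboidinpe/ → omkuwauvoizinpe.
Rule 4 (post-nasal voicing): /k/ is a voiceless stop immediately after the nasal /m/, so it voices to [g]. /p/ is a voiceless stop immediately after the nasal /n/, so it voices to [b]. /omkuwauvoizinpe/ → omguwauvoizinbe.
Rule 5 (final vowel raising): /e/ is a mid vowel in word-final position, so it raises to [i]. /omguwauvoizinbe/ → omguwauvoizinbi.

omguwauvoizinbi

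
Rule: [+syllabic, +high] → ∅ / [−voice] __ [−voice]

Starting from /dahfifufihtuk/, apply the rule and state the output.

dahfffhtk

/i/ is a high vowel flanked by voiceless consonants /f/ and /f/, so it deletes.
/u/ is a high vowel flanked by voiceless consonants /f/ and /f/, so it deletes.
/i/ is a high vowel flanked by voiceless consonants /f/ and /h/, so it deletes.
/u/ is a high vowel flanked by voiceless consonants /t/ and /k/, so it deletes.
Surface form: [dahfffhtk].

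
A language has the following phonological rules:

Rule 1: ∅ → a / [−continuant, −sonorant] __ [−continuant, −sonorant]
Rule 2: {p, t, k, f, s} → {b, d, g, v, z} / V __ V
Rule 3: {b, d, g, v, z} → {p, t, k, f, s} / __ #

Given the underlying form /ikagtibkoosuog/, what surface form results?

igagadibagoozuok

Rule 1 (stop-cluster a-epenthesis): /g/ and /t/ form a stop–stop cluster, so [a] is inserted between them. /b/ and /k/ form a stop–stop cluster, so [a] is inserted between them. /ikagtibkoosuog/ → ikagatibakoosuog.
Rule 2 (intervocalic voicing): /k/ is a voiceless obstruent between vowels /i/ and /a/, so it voices to [g]. /t/ is a voiceless obstruent between vowels /a/ and /i/, so it voices to [d]. /k/ is a voiceless obstruent between vowels /a/ and /o/, so it voices to [g]. /s/ is a voiceless obstruent between vowels /o/ and /u/, so it voices to [z]. /ikagatibakoosuog/ → igagadibagoozuog.
Rule 3 (final devoicing): /g/ is a voiced obstruent in word-final position, so it devoices to [k]. /igagadibagoozuog/ → igagadibagoozuok.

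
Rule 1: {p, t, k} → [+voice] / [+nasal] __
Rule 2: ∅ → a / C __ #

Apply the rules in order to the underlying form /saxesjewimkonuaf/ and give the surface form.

saxesjewimgonuafa

Rule 1 (post-nasal voicing): /k/ is a voiceless stop immediately after the nasal /m/, so it voices to [g]. /saxesjewimkonuaf/ → saxesjewimgonuaf.
Rule 2 (final a-epenthesis): the form ends in the consonant /f/, so [a] is inserted word-finally. /saxesjewimgonuaf/ → saxesjewimgonuafa.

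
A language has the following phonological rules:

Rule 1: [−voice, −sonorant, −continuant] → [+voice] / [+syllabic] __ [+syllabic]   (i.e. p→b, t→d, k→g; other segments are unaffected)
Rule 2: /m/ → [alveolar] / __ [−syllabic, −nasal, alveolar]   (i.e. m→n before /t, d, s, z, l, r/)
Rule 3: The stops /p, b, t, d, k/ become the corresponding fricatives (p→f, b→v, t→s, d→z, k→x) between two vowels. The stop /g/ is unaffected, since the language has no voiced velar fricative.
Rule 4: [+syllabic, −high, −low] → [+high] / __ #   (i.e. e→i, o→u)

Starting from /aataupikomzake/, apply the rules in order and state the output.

Rule 1 (intervocalic voicing): /t/ is a voiceless stop between vowels /a/ and /a/, so it voices to [d]. /p/ is a voiceless stop between vowels /u/ and /i/, so it voices to [b]. /k/ is a voiceless stop between vowels /i/ and /o/, so it voices to [g]. /k/ is a voiceless stop between vowels /a/ and /e/, so it voices to [g]. /aataupikomzake/ → aadaubigomzage.
Rule 2 (nasal place assimilation): /m/ precedes the alveolar consonant /z/, so it assimilates in place to [n]. /aadaubigomzage/ → aadaubigonzage.
Rule 3 (intervocalic spirantization): /d/ is a stop between vowels /a/ and /a/, so it spirantizes to the fricative [z]. /b/ is a stop between vowels /u/ and /i/, so it spirantizes to the fricative [v]. /aadaubigonzage/ → aazauvigonzage.
Rule 4 (final vowel raising): /e/ is a mid vowel in word-final position, so it raises to [i]. /aazauvigonzage/ → aazauvigonzagi.

aazauvigonzagi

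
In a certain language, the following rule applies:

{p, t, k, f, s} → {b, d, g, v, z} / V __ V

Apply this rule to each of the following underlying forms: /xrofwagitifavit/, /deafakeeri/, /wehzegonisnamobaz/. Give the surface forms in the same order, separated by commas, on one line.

xrofwagidivavit, deavageeri, wehzegonisnamobaz

/xrofwagitifavit/: /t/ is a voiceless obstruent between vowels /i/ and /i/, so it voices to [d]. /f/ is a voiceless obstruent between vowels /i/ and /a/, so it voices to [v]. → [xrofwagidivavit].
/deafakeeri/: /f/ is a voiceless obstruent between vowels /a/ and /a/, so it voices to [v]. /k/ is a voiceless obstruent between vowels /a/ and /e/, so it voices to [g]. → [deavageeri].
/wehzegonisnamobaz/: the rule's environment is not met; surfaces unchanged as [wehzegonisnamobaz].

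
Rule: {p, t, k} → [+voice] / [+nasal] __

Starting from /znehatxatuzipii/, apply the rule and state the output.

No segment of /znehatxatuzipii/ meets the structural description of the rule, so the form surfaces unchanged.

znehatxatuzipii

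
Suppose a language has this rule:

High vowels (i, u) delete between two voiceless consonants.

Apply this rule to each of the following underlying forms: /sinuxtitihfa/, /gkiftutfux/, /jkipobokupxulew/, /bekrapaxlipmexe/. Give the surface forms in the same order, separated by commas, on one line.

sinuxtthfa, gkfttfx, jkpobokpxulew, bekrapaxlipmexe

/sinuxtitihfa/: /i/ is a high vowel flanked by voiceless consonants /t/ and /t/, so it deletes. /i/ is a high vowel flanked by voiceless consonants /t/ and /h/, so it deletes. → [sinuxtthfa].
/gkiftutfux/: /i/ is a high vowel flanked by voiceless consonants /k/ and /f/, so it deletes. /u/ is a high vowel flanked by voiceless consonants /t/ and /t/, so it deletes. /u/ is a high vowel flanked by voiceless consonants /f/ and /x/, so it deletes. → [gkfttfx].
/jkipobokupxulew/: /i/ is a high vowel flanked by voiceless consonants /k/ and /p/, so it deletes. /u/ is a high vowel flanked by voiceless consonants /k/ and /p/, so it deletes. → [jkpobokpxulew].
/bekrapaxlipmexe/: the rule's environment is not met; surfaces unchanged as [bekrapaxlipmexe].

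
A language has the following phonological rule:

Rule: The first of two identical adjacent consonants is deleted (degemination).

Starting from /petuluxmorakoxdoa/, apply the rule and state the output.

petuluxmorakoxdoa

No segment of /petuluxmorakoxdoa/ meets the structural description of the rule, so the form surfaces unchanged.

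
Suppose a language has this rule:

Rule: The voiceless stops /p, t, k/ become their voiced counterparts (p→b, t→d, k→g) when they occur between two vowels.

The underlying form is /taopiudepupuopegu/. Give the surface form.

/p/ is a voiceless stop between vowels /o/ and /i/, so it voices to [b].
/p/ is a voiceless stop between vowels /e/ and /u/, so it voices to [b].
/p/ is a voiceless stop between vowels /u/ and /u/, so it voices to [b].
/p/ is a voiceless stop between vowels /o/ and /e/, so it voices to [b].
The other instance of /t/ does not occur in the required environment and remains unchanged.
Surface form: [taobiudebubuobegu].

taobiudebubuobegu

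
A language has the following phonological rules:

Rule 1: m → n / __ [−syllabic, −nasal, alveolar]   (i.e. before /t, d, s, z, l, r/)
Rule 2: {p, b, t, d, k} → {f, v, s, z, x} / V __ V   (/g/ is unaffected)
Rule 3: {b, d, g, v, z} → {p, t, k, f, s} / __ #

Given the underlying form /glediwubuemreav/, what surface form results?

Rule 1 (nasal place assimilation): /m/ precedes the alveolar consonant /r/, so it assimilates in place to [n]. /glediwubuemreav/ → glediwubuenreav.
Rule 2 (intervocalic spirantization): /d/ is a stop between vowels /e/ and /i/, so it spirantizes to the fricative [z]. /b/ is a stop between vowels /u/ and /u/, so it spirantizes to the fricative [v]. /glediwubuenreav/ → gleziwuvuenreav.
Rule 3 (final devoicing): /v/ is a voiced obstruent in word-final position, so it devoices to [f]. /gleziwuvuenreav/ → gleziwuvuenreaf.

gleziwuvuenreaf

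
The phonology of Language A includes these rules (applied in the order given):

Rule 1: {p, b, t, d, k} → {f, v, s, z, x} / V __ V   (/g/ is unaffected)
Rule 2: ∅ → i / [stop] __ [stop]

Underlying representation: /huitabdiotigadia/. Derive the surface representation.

Rule 1 (intervocalic spirantization): /t/ is a stop between vowels /i/ and /a/, so it spirantizes to the fricative [s]. /t/ is a stop between vowels /o/ and /i/, so it spirantizes to the fricative [s]. /d/ is a stop between vowels /a/ and /i/, so it spirantizes to the fricative [z]. /huitabdiotigadia/ → huisabdiosigazia.
Rule 2 (stop-cluster i-epenthesis): /b/ and /d/ form a stop–stop cluster, so [i] is inserted between them. /huisabdiosigazia/ → huisabidiosigazia.

huisabidiosigazia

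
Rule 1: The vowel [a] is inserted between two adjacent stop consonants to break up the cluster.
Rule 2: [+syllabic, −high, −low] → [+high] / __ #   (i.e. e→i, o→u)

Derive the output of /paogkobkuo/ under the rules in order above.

paogakobakuu

Rule 1 (stop-cluster a-epenthesis): /g/ and /k/ form a stop–stop cluster, so [a] is inserted between them. /b/ and /k/ form a stop–stop cluster, so [a] is inserted between them. /paogkobkuo/ → paogakobakuo.
Rule 2 (final vowel raising): /o/ is a mid vowel in word-final position, so it raises to [u]. /paogakobakuo/ → paogakobakuu.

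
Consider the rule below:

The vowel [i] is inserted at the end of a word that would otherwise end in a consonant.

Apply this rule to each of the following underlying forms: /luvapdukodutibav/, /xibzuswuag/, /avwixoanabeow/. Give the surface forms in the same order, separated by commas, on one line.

/luvapdukodutibav/: the form ends in the consonant /v/, so [i] is inserted word-finally. → [luvapdukodutibavi].
/xibzuswuag/: the form ends in the consonant /g/, so [i] is inserted word-finally. → [xibzuswuagi].
/avwixoanabeow/: the form ends in the consonant /w/, so [i] is inserted word-finally. → [avwixoanabeowi].

luvapdukodutibavi, xibzuswuagi, avwixoanabeowi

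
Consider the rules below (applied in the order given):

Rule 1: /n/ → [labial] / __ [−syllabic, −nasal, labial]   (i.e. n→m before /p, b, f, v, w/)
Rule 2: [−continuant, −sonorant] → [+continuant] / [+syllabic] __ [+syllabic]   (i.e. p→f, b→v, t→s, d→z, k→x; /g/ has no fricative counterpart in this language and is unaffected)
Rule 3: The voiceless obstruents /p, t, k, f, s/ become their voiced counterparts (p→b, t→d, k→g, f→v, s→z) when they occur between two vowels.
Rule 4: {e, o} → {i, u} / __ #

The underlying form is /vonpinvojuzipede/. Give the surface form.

vompimvojuzivezi

Rule 1 (nasal place assimilation): /n/ precedes the labial consonant /p/, so it assimilates in place to [m]. /n/ precedes the labial consonant /v/, so it assimilates in place to [m]. /vonpinvojuzipede/ → vompimvojuzipede.
Rule 2 (intervocalic spirantization): /p/ is a stop between vowels /i/ and /e/, so it spirantizes to the fricative [f]. /d/ is a stop between vowels /e/ and /e/, so it spirantizes to the fricative [z]. /vompimvojuzipede/ → vompimvojuzifeze.
Rule 3 (intervocalic voicing): /f/ is a voiceless obstruent between vowels /i/ and /e/, so it voices to [v]. /vompimvojuzifeze/ → vompimvojuziveze.
Rule 4 (final vowel raising): /e/ is a mid vowel in word-final position, so it raises to [i]. /vompimvojuziveze/ → vompimvojuzivezi.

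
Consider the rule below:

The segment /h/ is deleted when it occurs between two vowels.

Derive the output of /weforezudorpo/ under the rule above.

weforezudorpo

No segment of /weforezudorpo/ meets the structural description of the rule, so the form surfaces unchanged.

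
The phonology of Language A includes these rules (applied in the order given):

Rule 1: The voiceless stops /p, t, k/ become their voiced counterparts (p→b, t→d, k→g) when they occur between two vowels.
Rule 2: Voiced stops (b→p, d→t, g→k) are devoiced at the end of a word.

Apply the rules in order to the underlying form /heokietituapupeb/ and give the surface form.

Rule 1 (intervocalic voicing): /k/ is a voiceless stop between vowels /o/ and /i/, so it voices to [g]. /t/ is a voiceless stop between vowels /e/ and /i/, so it voices to [d]. /t/ is a voiceless stop between vowels /i/ and /u/, so it voices to [d]. /p/ is a voiceless stop between vowels /a/ and /u/, so it voices to [b]. /p/ is a voiceless stop between vowels /u/ and /e/, so it voices to [b]. /heokietituapupeb/ → heogiediduabubeb.
Rule 2 (final devoicing): /b/ is a voiced stop in word-final position, so it devoices to [p]. /heogiediduabubeb/ → heogiediduabubep.

heogiediduabubep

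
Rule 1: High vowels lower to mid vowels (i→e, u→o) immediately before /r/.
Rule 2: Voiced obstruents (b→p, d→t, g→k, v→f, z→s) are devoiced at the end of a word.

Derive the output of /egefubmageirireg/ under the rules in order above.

egefubmageererek

Rule 1 (pre-rhotic lowering): /i/ is a high vowel immediately before /r/, so it lowers to [e]. /i/ is a high vowel immediately before /r/, so it lowers to [e]. /egefubmageirireg/ → egefubmageerereg.
Rule 2 (final devoicing): /g/ is a voiced obstruent in word-final position, so it devoices to [k]. /egefubmageerereg/ → egefubmageererek.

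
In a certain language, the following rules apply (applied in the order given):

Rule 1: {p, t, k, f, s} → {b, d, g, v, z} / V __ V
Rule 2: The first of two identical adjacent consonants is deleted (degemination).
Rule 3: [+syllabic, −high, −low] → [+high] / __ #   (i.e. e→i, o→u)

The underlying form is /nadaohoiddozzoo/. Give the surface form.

Rule 1 (intervocalic voicing): no segment meets the environment; /nadaohoiddozzoo/ is unchanged.
Rule 2 (degemination): /dd/ is a geminate; the first /d/ deletes. /zz/ is a geminate; the first /z/ deletes. /nadaohoiddozzoo/ → nadaohoidozoo.
Rule 3 (final vowel raising): /o/ is a mid vowel in word-final position, so it raises to [u]. /nadaohoidozoo/ → nadaohoidozou.

nadaohoidozou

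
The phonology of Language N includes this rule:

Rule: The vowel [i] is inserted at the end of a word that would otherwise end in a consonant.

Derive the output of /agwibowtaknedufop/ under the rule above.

the form ends in the consonant /p/, so [i] is inserted word-finally.
Surface form: [agwibowtaknedufopi].

agwibowtaknedufopi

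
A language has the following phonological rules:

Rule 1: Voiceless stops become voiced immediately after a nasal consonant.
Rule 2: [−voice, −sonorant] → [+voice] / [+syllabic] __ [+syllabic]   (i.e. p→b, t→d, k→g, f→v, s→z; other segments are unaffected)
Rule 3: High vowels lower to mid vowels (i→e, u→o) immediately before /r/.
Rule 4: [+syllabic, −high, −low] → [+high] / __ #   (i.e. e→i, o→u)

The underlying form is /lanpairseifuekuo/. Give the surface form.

lanbaerseivueguu

Rule 1 (post-nasal voicing): /p/ is a voiceless stop immediately after the nasal /n/, so it voices to [b]. /lanpairseifuekuo/ → lanbairseifuekuo.
Rule 2 (intervocalic voicing): /f/ is a voiceless obstruent between vowels /i/ and /u/, so it voices to [v]. /k/ is a voiceless obstruent between vowels /e/ and /u/, so it voices to [g]. /lanbairseifuekuo/ → lanbairseivueguo.
Rule 3 (pre-rhotic lowering): /i/ is a high vowel immediately before /r/, so it lowers to [e]. /lanbairseivueguo/ → lanbaerseivueguo.
Rule 4 (final vowel raising): /o/ is a mid vowel in word-final position, so it raises to [u]. /lanbaerseivueguo/ → lanbaerseivueguu.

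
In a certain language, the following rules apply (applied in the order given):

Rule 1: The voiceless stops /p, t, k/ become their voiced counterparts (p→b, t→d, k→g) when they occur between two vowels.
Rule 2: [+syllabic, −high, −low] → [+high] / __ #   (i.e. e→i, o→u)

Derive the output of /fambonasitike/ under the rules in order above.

Rule 1 (intervocalic voicing): /t/ is a voiceless stop between vowels /i/ and /i/, so it voices to [d]. /k/ is a voiceless stop between vowels /i/ and /e/, so it voices to [g]. /fambonasitike/ → fambonasidige.
Rule 2 (final vowel raising): /e/ is a mid vowel in word-final position, so it raises to [i]. /fambonasidige/ → fambonasidigi.

fambonasidigi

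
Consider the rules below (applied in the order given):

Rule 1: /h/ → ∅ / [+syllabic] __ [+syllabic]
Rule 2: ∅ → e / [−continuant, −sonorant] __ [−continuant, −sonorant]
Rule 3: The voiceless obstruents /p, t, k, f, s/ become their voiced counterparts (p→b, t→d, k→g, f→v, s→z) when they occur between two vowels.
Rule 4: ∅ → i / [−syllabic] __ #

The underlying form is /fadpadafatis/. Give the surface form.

Rule 1 (intervocalic h-deletion): no segment meets the environment; /fadpadafatis/ is unchanged.
Rule 2 (stop-cluster e-epenthesis): /d/ and /p/ form a stop–stop cluster, so [e] is inserted between them. /fadpadafatis/ → fadepadafatis.
Rule 3 (intervocalic voicing): /p/ is a voiceless obstruent between vowels /e/ and /a/, so it voices to [b]. /f/ is a voiceless obstruent between vowels /a/ and /a/, so it voices to [v]. /t/ is a voiceless obstruent between vowels /a/ and /i/, so it voices to [d]. /fadepadafatis/ → fadebadavadis.
Rule 4 (final i-epenthesis): the form ends in the consonant /s/, so [i] is inserted word-finally. /fadebadavadis/ → fadebadavadisi.

fadebadavadisi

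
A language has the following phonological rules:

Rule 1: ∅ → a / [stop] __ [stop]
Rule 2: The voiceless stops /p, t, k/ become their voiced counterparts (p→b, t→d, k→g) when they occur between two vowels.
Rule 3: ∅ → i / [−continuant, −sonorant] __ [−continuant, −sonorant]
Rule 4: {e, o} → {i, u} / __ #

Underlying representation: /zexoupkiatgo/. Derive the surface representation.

zexoubagiadagu

Rule 1 (stop-cluster a-epenthesis): /p/ and /k/ form a stop–stop cluster, so [a] is inserted between them. /t/ and /g/ form a stop–stop cluster, so [a] is inserted between them. /zexoupkiatgo/ → zexoupakiatago.
Rule 2 (intervocalic voicing): /p/ is a voiceless stop between vowels /u/ and /a/, so it voices to [b]. /k/ is a voiceless stop between vowels /a/ and /i/, so it voices to [g]. /t/ is a voiceless stop between vowels /a/ and /a/, so it voices to [d]. /zexoupakiatago/ → zexoubagiadago.
Rule 3 (stop-cluster i-epenthesis): no segment meets the environment; /zexoubagiadago/ is unchanged.
Rule 4 (final vowel raising): /o/ is a mid vowel in word-final position, so it raises to [u]. /zexoubagiadago/ → zexoubagiadagu.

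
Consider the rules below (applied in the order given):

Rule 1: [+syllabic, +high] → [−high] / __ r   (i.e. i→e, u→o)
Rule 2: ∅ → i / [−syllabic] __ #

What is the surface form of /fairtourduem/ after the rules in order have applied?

Rule 1 (pre-rhotic lowering): /i/ is a high vowel immediately before /r/, so it lowers to [e]. /u/ is a high vowel immediately before /r/, so it lowers to [o]. /fairtourduem/ → faertoorduem.
Rule 2 (final i-epenthesis): the form ends in the consonant /m/, so [i] is inserted word-finally. /faertoorduem/ → faertoorduemi.

faertoorduemi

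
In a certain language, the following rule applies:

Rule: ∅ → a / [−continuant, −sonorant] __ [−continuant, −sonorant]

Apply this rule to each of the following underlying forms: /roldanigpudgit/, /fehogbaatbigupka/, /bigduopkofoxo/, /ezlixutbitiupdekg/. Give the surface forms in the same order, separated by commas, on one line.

/roldanigpudgit/: /g/ and /p/ form a stop–stop cluster, so [a] is inserted between them. /d/ and /g/ form a stop–stop cluster, so [a] is inserted between them. → [roldanigapudagit].
/fehogbaatbigupka/: /g/ and /b/ form a stop–stop cluster, so [a] is inserted between them. /t/ and /b/ form a stop–stop cluster, so [a] is inserted between them. /p/ and /k/ form a stop–stop cluster, so [a] is inserted between them. → [fehogabaatabigupaka].
/bigduopkofoxo/: /g/ and /d/ form a stop–stop cluster, so [a] is inserted between them. /p/ and /k/ form a stop–stop cluster, so [a] is inserted between them. → [bigaduopakofoxo].
/ezlixutbitiupdekg/: /t/ and /b/ form a stop–stop cluster, so [a] is inserted between them. /p/ and /d/ form a stop–stop cluster, so [a] is inserted between them. /k/ and /g/ form a stop–stop cluster, so [a] is inserted between them. → [ezlixutabitiupadekag].

roldanigapudagit, fehogabaatabigupaka, bigaduopakofoxo, ezlixutabitiupadekag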